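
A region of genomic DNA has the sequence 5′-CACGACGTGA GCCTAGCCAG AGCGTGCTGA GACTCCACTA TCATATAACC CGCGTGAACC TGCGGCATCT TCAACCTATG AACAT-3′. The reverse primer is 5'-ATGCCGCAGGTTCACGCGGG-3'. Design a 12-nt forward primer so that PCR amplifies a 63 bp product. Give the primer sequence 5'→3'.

5'-CGTGAGCCTAGC-3'

The reverse primer's reverse complement CCCGCGTGAACCTGCGGCAT matches the template at positions 49–68, so the product ends at position 68.
A 63 bp product then starts at position 68 − 63 + 1 = 6.
The forward primer is identical to the top strand there: CGTGAGCCTAGC.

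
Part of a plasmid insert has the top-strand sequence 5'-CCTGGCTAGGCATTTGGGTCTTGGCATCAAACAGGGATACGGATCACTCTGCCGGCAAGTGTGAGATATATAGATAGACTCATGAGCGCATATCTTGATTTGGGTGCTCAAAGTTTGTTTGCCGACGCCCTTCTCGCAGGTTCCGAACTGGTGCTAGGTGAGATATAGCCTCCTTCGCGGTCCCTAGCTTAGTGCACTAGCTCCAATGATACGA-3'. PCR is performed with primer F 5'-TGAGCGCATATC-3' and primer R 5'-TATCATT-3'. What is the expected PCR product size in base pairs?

129 bp

Forward primer TGAGCGCATATC is found on the top strand at positions 83–94.
Taking the reverse complement of TATCATT gives AATGATA, found at positions 205–211 on the template; the primer anneals here to the top strand with its 3' end pointing upstream.
The product runs from position 83 to position 211, so its length is 211 − 83 + 1 = 129 bp.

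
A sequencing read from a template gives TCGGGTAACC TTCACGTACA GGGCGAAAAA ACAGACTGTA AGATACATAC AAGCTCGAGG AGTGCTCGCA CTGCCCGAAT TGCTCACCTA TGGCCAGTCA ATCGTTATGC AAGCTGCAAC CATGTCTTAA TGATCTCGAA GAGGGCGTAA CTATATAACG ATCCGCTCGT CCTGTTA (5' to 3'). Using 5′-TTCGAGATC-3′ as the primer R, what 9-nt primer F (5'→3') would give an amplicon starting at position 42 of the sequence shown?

5'-GATACATAC-3'

The reverse primer's reverse complement GATCTCGAA matches the template at positions 132–140; the product starts at position 42.
The forward primer is identical to the top strand over positions 42–50: GATACATAC.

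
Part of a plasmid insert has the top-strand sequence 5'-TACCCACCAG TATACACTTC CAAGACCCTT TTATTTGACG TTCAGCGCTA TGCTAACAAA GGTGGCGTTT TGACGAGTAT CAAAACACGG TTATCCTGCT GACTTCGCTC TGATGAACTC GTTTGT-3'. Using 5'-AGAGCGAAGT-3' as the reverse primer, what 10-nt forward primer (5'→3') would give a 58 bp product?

The reverse primer's reverse complement ACTTCGCTCT matches the template at positions 102–111, so the product ends at position 111.
A 58 bp product then starts at position 111 − 58 + 1 = 54.
The forward primer is identical to the top strand there: TAACAAAGGT.

5'-TAACAAAGGT-3'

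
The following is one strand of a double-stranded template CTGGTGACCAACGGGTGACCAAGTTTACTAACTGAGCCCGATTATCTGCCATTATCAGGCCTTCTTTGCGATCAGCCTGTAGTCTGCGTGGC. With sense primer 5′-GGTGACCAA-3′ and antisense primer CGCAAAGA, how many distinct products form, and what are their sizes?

The forward primer GGTGACCAA matches the top strand at positions 3–11, 14–22.
The reverse primer's reverse complement is TCTTTGCG, matching at positions 63–70.
Each forward site pairs with the reverse site to give a product ending at position 70: sizes 68, 57 bp.

Two products: 68 bp, 57 bp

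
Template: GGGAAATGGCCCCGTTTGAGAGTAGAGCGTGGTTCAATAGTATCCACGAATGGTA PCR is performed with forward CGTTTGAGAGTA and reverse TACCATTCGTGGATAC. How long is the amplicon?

43 bp

Scanning the template, CGTTTGAGAGTA occurs at positions 13–24; this primer anneals to the bottom strand there with its 3' end pointing downstream.
The reverse primer's reverse complement is GTATCCACGAATGGTA, which matches the template at positions 40–55.
Product length = (reverse-primer end) − (forward-primer start) + 1 = 55 − 13 + 1 = 43 bp.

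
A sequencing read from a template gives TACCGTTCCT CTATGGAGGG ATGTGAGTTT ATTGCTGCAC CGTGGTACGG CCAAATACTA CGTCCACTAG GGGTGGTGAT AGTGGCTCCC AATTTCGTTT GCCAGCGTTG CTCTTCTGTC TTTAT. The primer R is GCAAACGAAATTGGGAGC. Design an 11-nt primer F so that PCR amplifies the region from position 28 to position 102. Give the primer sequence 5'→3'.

The reverse primer's reverse complement GCTCCCAATTTCGTTTGC matches the template at positions 85–102; the product starts at position 28.
The forward primer is identical to the top strand over positions 28–38: TTTATTGCTGC.

5'-TTTATTGCTGC-3'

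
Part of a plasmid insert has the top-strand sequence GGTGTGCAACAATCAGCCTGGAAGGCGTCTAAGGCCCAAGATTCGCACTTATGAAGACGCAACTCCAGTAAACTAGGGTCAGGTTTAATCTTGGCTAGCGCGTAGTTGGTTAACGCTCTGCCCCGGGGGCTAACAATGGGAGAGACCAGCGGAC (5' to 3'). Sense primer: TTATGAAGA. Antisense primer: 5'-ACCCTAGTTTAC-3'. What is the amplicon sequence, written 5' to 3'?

The forward primer matches the template at positions 49–57.
Taking the reverse complement of ACCCTAGTTTAC gives GTAAACTAGGGT, found at positions 68–79 on the template; the primer anneals here to the top strand with its 3' end pointing upstream.
The product is the template from position 49 through 79 (31 bp).

5'-TTATGAAGACGCAACTCCAGTAAACTAGGGT-3'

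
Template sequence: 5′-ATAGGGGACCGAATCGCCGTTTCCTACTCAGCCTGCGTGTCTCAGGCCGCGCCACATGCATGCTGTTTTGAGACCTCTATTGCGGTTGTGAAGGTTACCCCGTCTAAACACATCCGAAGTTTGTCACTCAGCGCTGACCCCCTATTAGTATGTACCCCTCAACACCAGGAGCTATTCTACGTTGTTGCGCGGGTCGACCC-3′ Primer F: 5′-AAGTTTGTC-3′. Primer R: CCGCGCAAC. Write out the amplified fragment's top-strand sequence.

5'-AAGTTTGTCACTCAGCGCTGACCCCCTATTAGTATGTACCCCTCAACACCAGGAGCTATTCTACGTTGTTGCGCGG-3'

Scanning the template, AAGTTTGTC occurs at positions 117–125; this primer anneals to the bottom strand there with its 3' end pointing downstream.
Taking the reverse complement of CCGCGCAAC gives GTTGCGCGG, found at positions 184–192 on the template; the primer anneals here to the top strand with its 3' end pointing upstream.
The product is the template from position 117 through 192 (76 bp).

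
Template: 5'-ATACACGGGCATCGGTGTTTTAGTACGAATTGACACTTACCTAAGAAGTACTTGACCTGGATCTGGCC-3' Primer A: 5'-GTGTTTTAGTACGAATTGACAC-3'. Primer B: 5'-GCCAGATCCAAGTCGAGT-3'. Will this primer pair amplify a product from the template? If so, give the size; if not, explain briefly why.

No product — primer B has no binding site in the template.

Primer B (GCCAGATCCAAGTCGAGT) does not match the top strand, and its reverse complement ACTCGACTTGGATCTGGC does not match either.
With no annealing site for primer B, no amplification occurs.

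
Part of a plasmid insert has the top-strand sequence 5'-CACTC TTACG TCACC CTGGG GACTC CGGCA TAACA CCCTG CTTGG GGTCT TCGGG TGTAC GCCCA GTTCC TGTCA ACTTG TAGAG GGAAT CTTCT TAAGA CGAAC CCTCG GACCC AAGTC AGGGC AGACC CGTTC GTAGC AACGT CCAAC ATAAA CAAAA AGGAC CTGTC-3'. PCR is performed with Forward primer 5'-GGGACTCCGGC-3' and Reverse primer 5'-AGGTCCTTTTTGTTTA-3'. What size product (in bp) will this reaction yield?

Forward primer GGGACTCCGGC is found on the top strand at positions 19–29.
The reverse primer's reverse complement is TAAACAAAAAGGACCT, which matches the template at positions 152–167.
The product runs from position 19 to position 167, so its length is 167 − 19 + 1 = 149 bp.

149 bp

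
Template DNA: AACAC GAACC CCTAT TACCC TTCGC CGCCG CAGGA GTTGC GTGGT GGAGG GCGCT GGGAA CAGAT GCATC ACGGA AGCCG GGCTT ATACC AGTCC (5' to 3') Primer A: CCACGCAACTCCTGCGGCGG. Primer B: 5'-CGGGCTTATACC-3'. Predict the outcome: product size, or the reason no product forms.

No product — the primers' 3' ends point away from each other.

Primer A (CCACGCAACTCCTGCGGCGG) has reverse complement CCGCCGCAGGAGTTGCGTGG, which matches the top strand at positions 25–44; primer A anneals to the top strand there with its 3' end pointing upstream toward position 25.
Primer B (CGGGCTTATACC) matches the top strand directly at positions 79–90; it anneals to the bottom strand with its 3' end pointing downstream toward position 90.
The 3' ends diverge (primer A extends toward position 1, primer B toward position 95), so the primers never converge on a shared product.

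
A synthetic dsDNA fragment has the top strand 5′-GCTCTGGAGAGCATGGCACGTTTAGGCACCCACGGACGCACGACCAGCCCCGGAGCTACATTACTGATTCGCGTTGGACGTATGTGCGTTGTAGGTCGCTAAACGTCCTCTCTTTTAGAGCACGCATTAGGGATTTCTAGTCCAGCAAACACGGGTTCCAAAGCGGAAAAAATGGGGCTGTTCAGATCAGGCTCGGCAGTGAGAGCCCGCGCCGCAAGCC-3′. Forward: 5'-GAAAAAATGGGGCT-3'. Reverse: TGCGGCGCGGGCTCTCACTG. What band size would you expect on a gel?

Scanning the template, GAAAAAATGGGGCT occurs at positions 166–179; this primer anneals to the bottom strand there with its 3' end pointing downstream.
Taking the reverse complement of TGCGGCGCGGGCTCTCACTG gives CAGTGAGAGCCCGCGCCGCA, found at positions 197–216 on the template; the primer anneals here to the top strand with its 3' end pointing upstream.
The product runs from position 166 to position 216, so its length is 216 − 166 + 1 = 51 bp.

51 bp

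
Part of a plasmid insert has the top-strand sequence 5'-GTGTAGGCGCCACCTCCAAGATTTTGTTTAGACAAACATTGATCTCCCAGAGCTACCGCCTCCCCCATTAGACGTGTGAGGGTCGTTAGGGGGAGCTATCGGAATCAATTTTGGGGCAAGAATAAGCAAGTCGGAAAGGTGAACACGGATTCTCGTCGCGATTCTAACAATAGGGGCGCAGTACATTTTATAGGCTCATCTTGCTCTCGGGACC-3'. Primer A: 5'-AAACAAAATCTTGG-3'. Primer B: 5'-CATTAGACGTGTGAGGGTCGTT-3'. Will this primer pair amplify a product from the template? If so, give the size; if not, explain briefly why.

No product — the primers' 3' ends point away from each other.

Primer A (AAACAAAATCTTGG) has reverse complement CCAAGATTTTGTTT, which matches the top strand at positions 16–29; primer A anneals to the top strand there with its 3' end pointing upstream toward position 16.
Primer B (CATTAGACGTGTGAGGGTCGTT) matches the top strand directly at positions 66–87; it anneals to the bottom strand with its 3' end pointing downstream toward position 87.
The 3' ends diverge (primer A extends toward position 1, primer B toward position 214), so the primers never converge on a shared product.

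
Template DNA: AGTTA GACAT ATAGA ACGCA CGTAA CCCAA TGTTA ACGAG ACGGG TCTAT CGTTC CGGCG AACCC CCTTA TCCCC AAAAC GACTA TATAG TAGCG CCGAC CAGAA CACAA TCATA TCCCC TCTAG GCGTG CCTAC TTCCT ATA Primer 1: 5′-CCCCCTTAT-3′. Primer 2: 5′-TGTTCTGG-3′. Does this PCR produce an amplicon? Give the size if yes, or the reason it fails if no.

Primer 1 (CCCCCTTAT) matches the top strand at positions 63–71; it acts as a forward primer.
Primer 2's reverse complement is CCAGAACA, matching the top strand at positions 100–107; it acts as a reverse primer.
The 3' ends face each other across positions 63–107, giving a 45 bp product.

Yes — a 45 bp product.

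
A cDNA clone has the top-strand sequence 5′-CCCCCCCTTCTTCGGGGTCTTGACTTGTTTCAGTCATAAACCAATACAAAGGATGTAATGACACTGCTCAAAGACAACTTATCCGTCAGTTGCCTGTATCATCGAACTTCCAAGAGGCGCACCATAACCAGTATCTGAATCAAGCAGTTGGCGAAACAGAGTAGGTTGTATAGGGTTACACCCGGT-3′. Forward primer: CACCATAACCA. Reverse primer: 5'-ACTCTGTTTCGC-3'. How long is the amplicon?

43 bp

The forward primer matches the template at positions 120–130.
Reverse complement of the reverse primer: GCGAAACAGAGT. This occurs on the top strand at positions 151–162.
Product length = (reverse-primer end) − (forward-primer start) + 1 = 162 − 120 + 1 = 43 bp.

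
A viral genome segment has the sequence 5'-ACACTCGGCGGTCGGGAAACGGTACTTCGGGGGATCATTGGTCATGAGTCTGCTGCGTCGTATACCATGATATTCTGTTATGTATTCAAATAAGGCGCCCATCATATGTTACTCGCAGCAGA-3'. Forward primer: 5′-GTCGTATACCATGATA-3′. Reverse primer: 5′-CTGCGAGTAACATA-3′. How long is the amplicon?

62 bp

Scanning the template, GTCGTATACCATGATA occurs at positions 57–72; this primer anneals to the bottom strand there with its 3' end pointing downstream.
Taking the reverse complement of CTGCGAGTAACATA gives TATGTTACTCGCAG, found at positions 105–118 on the template; the primer anneals here to the top strand with its 3' end pointing upstream.
Product length = (reverse-primer end) − (forward-primer start) + 1 = 118 − 57 + 1 = 62 bp.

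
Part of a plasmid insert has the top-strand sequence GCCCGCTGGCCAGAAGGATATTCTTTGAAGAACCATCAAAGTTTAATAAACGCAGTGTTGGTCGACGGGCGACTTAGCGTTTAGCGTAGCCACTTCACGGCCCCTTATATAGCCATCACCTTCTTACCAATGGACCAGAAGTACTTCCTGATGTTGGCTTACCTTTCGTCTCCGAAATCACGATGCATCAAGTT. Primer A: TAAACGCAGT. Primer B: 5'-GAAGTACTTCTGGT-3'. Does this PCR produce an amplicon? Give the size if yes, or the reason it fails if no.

Primer A (TAAACGCAGT) matches the top strand at positions 47–56; it acts as a forward primer.
Primer B's reverse complement is ACCAGAAGTACTTC, matching the top strand at positions 134–147; it acts as a reverse primer.
The 3' ends face each other across positions 47–147, giving a 101 bp product.

Yes — a 101 bp product.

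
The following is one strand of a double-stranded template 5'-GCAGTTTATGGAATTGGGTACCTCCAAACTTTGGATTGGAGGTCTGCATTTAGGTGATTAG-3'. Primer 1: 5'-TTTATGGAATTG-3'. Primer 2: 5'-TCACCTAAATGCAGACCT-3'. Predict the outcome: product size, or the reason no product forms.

Primer 1 (TTTATGGAATTG) matches the top strand at positions 5–16; it acts as a forward primer.
Primer 2's reverse complement is AGGTCTGCATTTAGGTGA, matching the top strand at positions 40–57; it acts as a reverse primer.
The 3' ends face each other across positions 5–57, giving a 53 bp product.

Yes — a 53 bp product.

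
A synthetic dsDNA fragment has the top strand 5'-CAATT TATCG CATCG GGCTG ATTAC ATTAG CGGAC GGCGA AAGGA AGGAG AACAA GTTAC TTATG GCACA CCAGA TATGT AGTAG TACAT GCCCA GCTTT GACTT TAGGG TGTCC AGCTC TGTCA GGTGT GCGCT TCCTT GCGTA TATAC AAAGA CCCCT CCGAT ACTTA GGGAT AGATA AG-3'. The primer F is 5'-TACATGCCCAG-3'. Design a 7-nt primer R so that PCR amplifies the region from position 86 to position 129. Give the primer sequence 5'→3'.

5'-CACCTGA-3'

The product's 3' end on the top strand is position 129.
The reverse primer anneals to the top strand over positions 123–129, i.e. to TCAGGTG.
Its sequence written 5'→3' is the reverse complement: CACCTGA.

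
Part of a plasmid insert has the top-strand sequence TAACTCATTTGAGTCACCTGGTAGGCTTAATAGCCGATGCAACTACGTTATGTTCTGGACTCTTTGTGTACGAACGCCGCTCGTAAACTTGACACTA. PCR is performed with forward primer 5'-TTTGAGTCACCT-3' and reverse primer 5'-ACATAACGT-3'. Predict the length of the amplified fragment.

46 bp

The forward primer matches the template at positions 8–19.
The reverse primer's reverse complement is ACGTTATGT, which matches the template at positions 45–53.
Amplicon spans positions 8–53: 46 bp.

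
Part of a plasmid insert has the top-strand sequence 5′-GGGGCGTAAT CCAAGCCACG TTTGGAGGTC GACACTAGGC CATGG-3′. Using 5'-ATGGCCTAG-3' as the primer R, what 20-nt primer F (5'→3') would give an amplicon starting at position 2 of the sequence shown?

5'-GGGCGTAATCCAAGCCACGT-3'

The reverse primer's reverse complement CTAGGCCAT matches the template at positions 35–43; the product starts at position 2.
The forward primer is identical to the top strand over positions 2–21: GGGCGTAATCCAAGCCACGT.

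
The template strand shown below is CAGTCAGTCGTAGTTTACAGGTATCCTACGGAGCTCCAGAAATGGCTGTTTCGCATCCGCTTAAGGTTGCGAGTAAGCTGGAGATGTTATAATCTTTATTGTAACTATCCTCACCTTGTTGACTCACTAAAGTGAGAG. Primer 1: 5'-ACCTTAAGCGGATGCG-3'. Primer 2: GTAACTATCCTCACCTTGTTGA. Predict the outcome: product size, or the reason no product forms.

Primer 1 (ACCTTAAGCGGATGCG) has reverse complement CGCATCCGCTTAAGGT, which matches the top strand at positions 52–67; primer 1 anneals to the top strand there with its 3' end pointing upstream toward position 52.
Primer 2 (GTAACTATCCTCACCTTGTTGA) matches the top strand directly at positions 101–122; it anneals to the bottom strand with its 3' end pointing downstream toward position 122.
The 3' ends diverge (primer 1 extends toward position 1, primer 2 toward position 138), so the primers never converge on a shared product.

No product — the primers' 3' ends point away from each other.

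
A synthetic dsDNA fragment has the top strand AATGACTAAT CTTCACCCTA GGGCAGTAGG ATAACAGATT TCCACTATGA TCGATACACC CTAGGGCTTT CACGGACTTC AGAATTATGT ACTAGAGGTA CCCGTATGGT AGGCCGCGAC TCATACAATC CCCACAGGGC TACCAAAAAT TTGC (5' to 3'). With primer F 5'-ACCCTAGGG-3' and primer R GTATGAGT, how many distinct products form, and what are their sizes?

The forward primer ACCCTAGGG matches the top strand at positions 15–23, 58–66.
The reverse primer's reverse complement is ACTCATAC, matching at positions 119–126.
Each forward site pairs with the reverse site to give a product ending at position 126: sizes 112, 69 bp.

Two products: 112 bp, 69 bp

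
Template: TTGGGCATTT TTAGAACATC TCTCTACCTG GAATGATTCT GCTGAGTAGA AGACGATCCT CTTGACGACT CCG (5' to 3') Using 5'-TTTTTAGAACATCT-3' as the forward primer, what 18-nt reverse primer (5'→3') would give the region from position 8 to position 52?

5'-CTTCTACTCAGCAGAATC-3'

The product's 3' end on the top strand is position 52.
The reverse primer anneals to the top strand over positions 35–52, i.e. to GATTCTGCTGAGTAGAAG.
Its sequence written 5'→3' is the reverse complement: CTTCTACTCAGCAGAATC.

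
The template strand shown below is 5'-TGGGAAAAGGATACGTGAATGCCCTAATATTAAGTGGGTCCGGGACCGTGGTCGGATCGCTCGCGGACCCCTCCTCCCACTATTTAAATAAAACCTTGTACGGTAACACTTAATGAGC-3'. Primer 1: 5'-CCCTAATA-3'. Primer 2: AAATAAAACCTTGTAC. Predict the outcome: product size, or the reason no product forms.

No product — both primers anneal to the same strand and extend in the same direction.

Primer 1 (CCCTAATA) matches the top strand at positions 22–29 (3' end points downstream).
Primer 2 (AAATAAAACCTTGTAC) also matches the top strand directly, at positions 86–101 — its reverse complement GTACAAGGTTTTATTT is not present.
Both primers anneal to the bottom strand with 3' ends pointing the same way, so neither can prime synthesis back toward the other.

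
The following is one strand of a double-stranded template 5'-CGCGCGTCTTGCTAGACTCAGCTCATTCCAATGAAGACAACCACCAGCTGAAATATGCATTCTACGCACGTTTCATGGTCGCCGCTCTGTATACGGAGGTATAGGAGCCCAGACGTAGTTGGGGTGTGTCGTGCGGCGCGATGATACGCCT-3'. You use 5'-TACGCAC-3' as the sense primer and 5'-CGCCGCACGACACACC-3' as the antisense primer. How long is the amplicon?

Scanning the template, TACGCAC occurs at positions 63–69; this primer anneals to the bottom strand there with its 3' end pointing downstream.
Reverse complement of the reverse primer: GGTGTGTCGTGCGGCG. This occurs on the top strand at positions 123–138.
Amplicon spans positions 63–138: 76 bp.

76 bp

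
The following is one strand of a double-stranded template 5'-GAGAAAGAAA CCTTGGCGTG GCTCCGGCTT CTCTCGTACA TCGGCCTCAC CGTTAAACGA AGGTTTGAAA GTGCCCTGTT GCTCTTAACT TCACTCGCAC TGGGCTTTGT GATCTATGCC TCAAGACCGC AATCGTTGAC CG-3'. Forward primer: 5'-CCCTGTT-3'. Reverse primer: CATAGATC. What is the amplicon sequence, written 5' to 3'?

The forward primer matches the template at positions 74–80.
Taking the reverse complement of CATAGATC gives GATCTATG, found at positions 111–118 on the template; the primer anneals here to the top strand with its 3' end pointing upstream.
The product is the template from position 74 through 118 (45 bp).

5'-CCCTGTTGCTCTTAACTTCACTCGCACTGGGCTTTGTGATCTATG-3'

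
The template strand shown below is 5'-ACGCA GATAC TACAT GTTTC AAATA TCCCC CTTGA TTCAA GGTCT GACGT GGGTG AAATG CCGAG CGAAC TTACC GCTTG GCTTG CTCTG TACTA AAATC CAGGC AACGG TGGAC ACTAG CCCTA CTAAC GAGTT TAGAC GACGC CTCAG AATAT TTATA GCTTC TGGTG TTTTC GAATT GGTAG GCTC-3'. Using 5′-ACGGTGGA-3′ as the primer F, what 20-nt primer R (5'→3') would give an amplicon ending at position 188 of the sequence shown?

The forward primer binds at positions 107–114; the product's 3' end on the top strand is position 188.
The reverse primer anneals to the top strand over positions 169–188, i.e. to TGTTTTCGAATTGGTAGGCT.
Its sequence written 5'→3' is the reverse complement: AGCCTACCAATTCGAAAACA.

5'-AGCCTACCAATTCGAAAACA-3'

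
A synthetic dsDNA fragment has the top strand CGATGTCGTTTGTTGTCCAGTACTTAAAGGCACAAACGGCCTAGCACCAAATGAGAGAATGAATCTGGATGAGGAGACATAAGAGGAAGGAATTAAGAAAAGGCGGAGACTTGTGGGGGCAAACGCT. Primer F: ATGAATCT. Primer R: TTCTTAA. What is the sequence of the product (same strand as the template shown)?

5'-ATGAATCTGGATGAGGAGACATAAGAGGAAGGAATTAAGAA-3'

The forward primer matches the template at positions 59–66.
The reverse primer's reverse complement is TTAAGAA, which matches the template at positions 93–99.
The product is the template from position 59 through 99 (41 bp).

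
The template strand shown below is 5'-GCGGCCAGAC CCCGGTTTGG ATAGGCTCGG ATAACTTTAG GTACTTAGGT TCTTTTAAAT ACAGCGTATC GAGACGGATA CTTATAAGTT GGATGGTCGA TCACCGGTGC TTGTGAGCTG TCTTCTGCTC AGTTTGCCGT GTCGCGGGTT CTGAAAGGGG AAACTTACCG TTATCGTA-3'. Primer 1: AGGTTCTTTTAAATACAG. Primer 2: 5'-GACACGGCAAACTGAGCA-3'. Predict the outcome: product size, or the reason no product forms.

Yes — a 97 bp product.

Primer 1 (AGGTTCTTTTAAATACAG) matches the top strand at positions 47–64; it acts as a forward primer.
Primer 2's reverse complement is TGCTCAGTTTGCCGTGTC, matching the top strand at positions 126–143; it acts as a reverse primer.
The 3' ends face each other across positions 47–143, giving a 97 bp product.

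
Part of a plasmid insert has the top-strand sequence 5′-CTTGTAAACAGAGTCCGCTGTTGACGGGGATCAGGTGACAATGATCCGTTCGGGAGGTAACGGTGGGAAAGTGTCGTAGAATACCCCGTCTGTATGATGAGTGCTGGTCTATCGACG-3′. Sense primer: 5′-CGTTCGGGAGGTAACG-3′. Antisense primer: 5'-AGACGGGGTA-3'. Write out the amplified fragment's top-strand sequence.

5'-CGTTCGGGAGGTAACGGTGGGAAAGTGTCGTAGAATACCCCGTCT-3'

The forward primer matches the template at positions 47–62.
The reverse primer's reverse complement is TACCCCGTCT, which matches the template at positions 82–91.
The product is the template from position 47 through 91 (45 bp).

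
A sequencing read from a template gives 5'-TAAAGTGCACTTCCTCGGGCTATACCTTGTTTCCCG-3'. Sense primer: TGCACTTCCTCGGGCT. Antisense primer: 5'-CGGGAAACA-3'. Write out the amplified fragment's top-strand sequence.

5'-TGCACTTCCTCGGGCTATACCTTGTTTCCCG-3'

Scanning the template, TGCACTTCCTCGGGCT occurs at positions 6–21; this primer anneals to the bottom strand there with its 3' end pointing downstream.
The reverse primer's reverse complement is TGTTTCCCG, which matches the template at positions 28–36.
The product is the template from position 6 through 36 (31 bp).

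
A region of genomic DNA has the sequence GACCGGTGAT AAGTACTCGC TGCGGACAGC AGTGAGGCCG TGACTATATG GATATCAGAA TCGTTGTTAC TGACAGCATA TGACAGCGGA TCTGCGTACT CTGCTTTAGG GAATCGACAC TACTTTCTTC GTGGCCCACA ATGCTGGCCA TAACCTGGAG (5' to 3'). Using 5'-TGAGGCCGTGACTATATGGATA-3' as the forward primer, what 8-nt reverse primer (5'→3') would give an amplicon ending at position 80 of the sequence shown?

5'-TATGCTGT-3'

The forward primer binds at positions 33–54; the product's 3' end on the top strand is position 80.
The reverse primer anneals to the top strand over positions 73–80, i.e. to ACAGCATA.
Its sequence written 5'→3' is the reverse complement: TATGCTGT.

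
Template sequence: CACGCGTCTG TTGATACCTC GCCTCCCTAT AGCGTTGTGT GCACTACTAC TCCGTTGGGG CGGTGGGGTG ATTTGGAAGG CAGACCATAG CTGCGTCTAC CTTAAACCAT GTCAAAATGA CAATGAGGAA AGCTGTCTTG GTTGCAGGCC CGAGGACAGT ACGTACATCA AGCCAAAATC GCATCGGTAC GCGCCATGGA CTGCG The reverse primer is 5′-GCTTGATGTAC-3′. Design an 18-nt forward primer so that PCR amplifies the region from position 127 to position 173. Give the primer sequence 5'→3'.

The reverse primer's reverse complement GTACATCAAGC matches the template at positions 163–173; the product starts at position 127.
The forward primer is identical to the top strand over positions 127–144: GGAAAGCTGTCTTGGTTG.

5'-GGAAAGCTGTCTTGGTTG-3'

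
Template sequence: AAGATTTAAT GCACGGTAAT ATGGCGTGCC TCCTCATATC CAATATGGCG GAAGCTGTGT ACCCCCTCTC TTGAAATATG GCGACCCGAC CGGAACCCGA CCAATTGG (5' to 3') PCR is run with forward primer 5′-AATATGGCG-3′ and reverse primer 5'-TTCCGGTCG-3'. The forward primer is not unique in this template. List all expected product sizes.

78 bp, 54 bp, 21 bp

The forward primer AATATGGCG matches the top strand at positions 18–26, 42–50, 75–83.
The reverse primer's reverse complement is CGACCGGAA, matching at positions 87–95.
Each forward site pairs with the reverse site to give a product ending at position 95: sizes 78, 54, 21 bp.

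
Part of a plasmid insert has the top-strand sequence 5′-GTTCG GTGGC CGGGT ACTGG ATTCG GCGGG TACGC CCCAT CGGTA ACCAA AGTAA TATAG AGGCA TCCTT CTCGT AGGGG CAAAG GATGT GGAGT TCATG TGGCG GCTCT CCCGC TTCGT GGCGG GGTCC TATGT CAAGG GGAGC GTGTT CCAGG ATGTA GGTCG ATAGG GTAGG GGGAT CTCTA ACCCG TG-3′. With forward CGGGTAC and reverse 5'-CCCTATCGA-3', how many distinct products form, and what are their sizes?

The forward primer CGGGTAC matches the top strand at positions 11–17, 27–33.
The reverse primer's reverse complement is TCGATAGGG, matching at positions 163–171.
Each forward site pairs with the reverse site to give a product ending at position 171: sizes 161, 145 bp.

Two products: 161 bp, 145 bp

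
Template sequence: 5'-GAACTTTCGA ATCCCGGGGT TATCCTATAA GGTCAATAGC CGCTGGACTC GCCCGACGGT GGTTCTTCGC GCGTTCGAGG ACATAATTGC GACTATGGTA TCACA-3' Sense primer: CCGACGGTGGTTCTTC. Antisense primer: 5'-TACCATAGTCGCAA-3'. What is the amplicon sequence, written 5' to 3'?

5'-CCGACGGTGGTTCTTCGCGCGTTCGAGGACATAATTGCGACTATGGTA-3'

Scanning the template, CCGACGGTGGTTCTTC occurs at positions 53–68; this primer anneals to the bottom strand there with its 3' end pointing downstream.
Reverse complement of the reverse primer: TTGCGACTATGGTA. This occurs on the top strand at positions 87–100.
The product is the template from position 53 through 100 (48 bp).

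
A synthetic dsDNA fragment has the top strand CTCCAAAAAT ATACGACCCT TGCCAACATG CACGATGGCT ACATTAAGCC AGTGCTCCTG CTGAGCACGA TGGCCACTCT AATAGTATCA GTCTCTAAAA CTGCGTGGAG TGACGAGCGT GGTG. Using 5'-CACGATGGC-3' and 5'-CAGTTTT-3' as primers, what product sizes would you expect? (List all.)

73 bp, 38 bp

The forward primer CACGATGGC matches the top strand at positions 31–39, 66–74.
The reverse primer's reverse complement is AAAACTG, matching at positions 97–103.
Each forward site pairs with the reverse site to give a product ending at position 103: sizes 73, 38 bp.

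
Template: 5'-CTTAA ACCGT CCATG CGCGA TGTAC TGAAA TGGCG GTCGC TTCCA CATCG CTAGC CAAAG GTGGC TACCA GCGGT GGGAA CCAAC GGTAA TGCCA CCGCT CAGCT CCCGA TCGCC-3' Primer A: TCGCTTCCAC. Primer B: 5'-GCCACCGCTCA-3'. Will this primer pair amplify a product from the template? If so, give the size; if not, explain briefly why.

Primer A (TCGCTTCCAC) matches the top strand at positions 37–46 (3' end points downstream).
Primer B (GCCACCGCTCA) also matches the top strand directly, at positions 92–102 — its reverse complement TGAGCGGTGGC is not present.
Both primers anneal to the bottom strand with 3' ends pointing the same way, so neither can prime synthesis back toward the other.

No product — both primers anneal to the same strand and extend in the same direction.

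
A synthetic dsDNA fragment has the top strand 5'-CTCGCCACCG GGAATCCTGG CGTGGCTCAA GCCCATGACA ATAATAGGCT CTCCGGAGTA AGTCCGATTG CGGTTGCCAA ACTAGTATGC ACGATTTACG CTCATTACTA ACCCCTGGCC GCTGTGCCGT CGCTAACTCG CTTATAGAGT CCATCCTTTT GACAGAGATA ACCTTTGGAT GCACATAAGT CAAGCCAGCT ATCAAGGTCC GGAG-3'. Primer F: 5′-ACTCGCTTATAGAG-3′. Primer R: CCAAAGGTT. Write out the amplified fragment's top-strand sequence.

5'-ACTCGCTTATAGAGTCCATCCTTTTGACAGAGATAACCTTTGG-3'

The forward primer matches the template at positions 136–149.
Reverse complement of the reverse primer: AACCTTTGG. This occurs on the top strand at positions 170–178.
The product is the template from position 136 through 178 (43 bp).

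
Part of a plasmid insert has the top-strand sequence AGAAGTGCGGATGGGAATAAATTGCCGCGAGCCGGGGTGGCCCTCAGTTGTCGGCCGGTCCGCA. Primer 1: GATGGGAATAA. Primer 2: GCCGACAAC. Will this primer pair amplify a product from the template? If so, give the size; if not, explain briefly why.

Primer 1 (GATGGGAATAA) matches the top strand at positions 10–20; it acts as a forward primer.
Primer 2's reverse complement is GTTGTCGGC, matching the top strand at positions 47–55; it acts as a reverse primer.
The 3' ends face each other across positions 10–55, giving a 46 bp product.

Yes — a 46 bp product.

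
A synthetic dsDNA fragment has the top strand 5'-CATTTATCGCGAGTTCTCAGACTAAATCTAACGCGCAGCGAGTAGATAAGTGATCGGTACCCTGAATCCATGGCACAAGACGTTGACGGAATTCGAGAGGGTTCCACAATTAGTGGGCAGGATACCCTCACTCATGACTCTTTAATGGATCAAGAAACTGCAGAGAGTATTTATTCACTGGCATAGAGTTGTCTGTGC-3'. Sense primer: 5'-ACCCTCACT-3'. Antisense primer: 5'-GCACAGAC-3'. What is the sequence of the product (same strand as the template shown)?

Forward primer ACCCTCACT is found on the top strand at positions 124–132.
Taking the reverse complement of GCACAGAC gives GTCTGTGC, found at positions 191–198 on the template; the primer anneals here to the top strand with its 3' end pointing upstream.
The product is the template from position 124 through 198 (75 bp).

5'-ACCCTCACTCATGACTCTTTAATGGATCAAGAAACTGCAGAGAGTATTTATTCACTGGCATAGAGTTGTCTGTGC-3'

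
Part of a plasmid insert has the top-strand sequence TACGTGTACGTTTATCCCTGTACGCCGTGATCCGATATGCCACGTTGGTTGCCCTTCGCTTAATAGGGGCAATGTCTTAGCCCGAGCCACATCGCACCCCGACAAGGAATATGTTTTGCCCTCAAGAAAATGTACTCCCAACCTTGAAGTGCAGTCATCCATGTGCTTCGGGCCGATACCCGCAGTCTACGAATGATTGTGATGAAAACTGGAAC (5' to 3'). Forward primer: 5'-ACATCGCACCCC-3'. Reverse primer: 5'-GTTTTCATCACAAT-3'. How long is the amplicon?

Scanning the template, ACATCGCACCCC occurs at positions 89–100; this primer anneals to the bottom strand there with its 3' end pointing downstream.
Taking the reverse complement of GTTTTCATCACAAT gives ATTGTGATGAAAAC, found at positions 196–209 on the template; the primer anneals here to the top strand with its 3' end pointing upstream.
The product runs from position 89 to position 209, so its length is 209 − 89 + 1 = 121 bp.

121 bp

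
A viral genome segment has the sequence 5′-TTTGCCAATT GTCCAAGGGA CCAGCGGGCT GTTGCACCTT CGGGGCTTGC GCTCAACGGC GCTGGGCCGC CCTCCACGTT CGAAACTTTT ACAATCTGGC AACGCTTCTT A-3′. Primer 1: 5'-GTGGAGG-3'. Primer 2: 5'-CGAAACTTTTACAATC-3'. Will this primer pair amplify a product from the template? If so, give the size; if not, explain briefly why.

Primer 1 (GTGGAGG) has reverse complement CCTCCAC, which matches the top strand at positions 71–77; primer 1 anneals to the top strand there with its 3' end pointing upstream toward position 71.
Primer 2 (CGAAACTTTTACAATC) matches the top strand directly at positions 81–96; it anneals to the bottom strand with its 3' end pointing downstream toward position 96.
The 3' ends diverge (primer 1 extends toward position 1, primer 2 toward position 111), so the primers never converge on a shared product.

No product — the primers' 3' ends point away from each other.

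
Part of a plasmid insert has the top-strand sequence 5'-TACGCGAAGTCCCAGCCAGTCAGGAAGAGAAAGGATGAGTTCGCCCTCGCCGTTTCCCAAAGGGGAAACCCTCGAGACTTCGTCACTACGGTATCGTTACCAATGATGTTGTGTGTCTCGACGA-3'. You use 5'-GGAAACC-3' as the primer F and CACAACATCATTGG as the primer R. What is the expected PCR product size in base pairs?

Scanning the template, GGAAACC occurs at positions 64–70; this primer anneals to the bottom strand there with its 3' end pointing downstream.
The reverse primer's reverse complement is CCAATGATGTTGTG, which matches the template at positions 100–113.
The product runs from position 64 to position 113, so its length is 113 − 64 + 1 = 50 bp.

50 bp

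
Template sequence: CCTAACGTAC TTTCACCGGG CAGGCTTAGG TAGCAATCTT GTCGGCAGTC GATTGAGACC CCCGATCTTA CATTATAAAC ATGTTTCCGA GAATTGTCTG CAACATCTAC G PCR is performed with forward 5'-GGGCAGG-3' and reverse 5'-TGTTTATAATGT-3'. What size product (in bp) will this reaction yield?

Forward primer GGGCAGG is found on the top strand at positions 18–24.
Taking the reverse complement of TGTTTATAATGT gives ACATTATAAACA, found at positions 70–81 on the template; the primer anneals here to the top strand with its 3' end pointing upstream.
Amplicon spans positions 18–81: 64 bp.

64 bp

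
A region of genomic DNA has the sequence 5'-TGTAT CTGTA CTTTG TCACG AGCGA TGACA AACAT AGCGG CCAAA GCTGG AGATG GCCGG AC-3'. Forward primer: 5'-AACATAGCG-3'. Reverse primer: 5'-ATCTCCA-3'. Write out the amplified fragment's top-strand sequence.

5'-AACATAGCGGCCAAAGCTGGAGAT-3'

Scanning the template, AACATAGCG occurs at positions 31–39; this primer anneals to the bottom strand there with its 3' end pointing downstream.
Taking the reverse complement of ATCTCCA gives TGGAGAT, found at positions 48–54 on the template; the primer anneals here to the top strand with its 3' end pointing upstream.
The product is the template from position 31 through 54 (24 bp).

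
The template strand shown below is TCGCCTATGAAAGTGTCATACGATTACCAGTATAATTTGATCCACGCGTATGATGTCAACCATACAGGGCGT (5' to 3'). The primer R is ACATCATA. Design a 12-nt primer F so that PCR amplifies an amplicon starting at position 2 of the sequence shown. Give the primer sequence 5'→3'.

The reverse primer's reverse complement TATGATGT matches the template at positions 49–56; the product starts at position 2.
The forward primer is identical to the top strand over positions 2–13: CGCCTATGAAAG.

5'-CGCCTATGAAAG-3'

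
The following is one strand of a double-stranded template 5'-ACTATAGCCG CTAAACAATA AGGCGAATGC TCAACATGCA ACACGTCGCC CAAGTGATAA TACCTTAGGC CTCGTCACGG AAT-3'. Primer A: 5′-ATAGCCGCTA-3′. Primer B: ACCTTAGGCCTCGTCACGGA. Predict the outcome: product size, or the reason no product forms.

No product — both primers anneal to the same strand and extend in the same direction.

Primer A (ATAGCCGCTA) matches the top strand at positions 4–13 (3' end points downstream).
Primer B (ACCTTAGGCCTCGTCACGGA) also matches the top strand directly, at positions 62–81 — its reverse complement TCCGTGACGAGGCCTAAGGT is not present.
Both primers anneal to the bottom strand with 3' ends pointing the same way, so neither can prime synthesis back toward the other.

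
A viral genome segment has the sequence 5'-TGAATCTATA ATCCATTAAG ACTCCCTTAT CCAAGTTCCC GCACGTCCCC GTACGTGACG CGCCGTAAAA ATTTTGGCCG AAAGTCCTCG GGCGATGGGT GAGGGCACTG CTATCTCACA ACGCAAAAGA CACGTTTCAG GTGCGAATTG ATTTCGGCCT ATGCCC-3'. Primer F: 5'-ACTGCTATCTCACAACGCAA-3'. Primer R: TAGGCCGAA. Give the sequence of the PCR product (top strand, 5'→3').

5'-ACTGCTATCTCACAACGCAAAAGACACGTTTCAGGTGCGAATTGATTTCGGCCTA-3'

The forward primer matches the template at positions 107–126.
Reverse complement of the reverse primer: TTCGGCCTA. This occurs on the top strand at positions 153–161.
The product is the template from position 107 through 161 (55 bp).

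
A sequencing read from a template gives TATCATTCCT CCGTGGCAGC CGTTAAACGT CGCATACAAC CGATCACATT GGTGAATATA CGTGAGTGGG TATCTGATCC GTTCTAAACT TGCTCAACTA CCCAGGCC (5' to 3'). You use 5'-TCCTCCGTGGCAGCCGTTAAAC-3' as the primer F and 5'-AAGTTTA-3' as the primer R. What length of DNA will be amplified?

85 bp

Scanning the template, TCCTCCGTGGCAGCCGTTAAAC occurs at positions 7–28; this primer anneals to the bottom strand there with its 3' end pointing downstream.
Taking the reverse complement of AAGTTTA gives TAAACTT, found at positions 85–91 on the template; the primer anneals here to the top strand with its 3' end pointing upstream.
Product length = (reverse-primer end) − (forward-primer start) + 1 = 91 − 7 + 1 = 85 bp.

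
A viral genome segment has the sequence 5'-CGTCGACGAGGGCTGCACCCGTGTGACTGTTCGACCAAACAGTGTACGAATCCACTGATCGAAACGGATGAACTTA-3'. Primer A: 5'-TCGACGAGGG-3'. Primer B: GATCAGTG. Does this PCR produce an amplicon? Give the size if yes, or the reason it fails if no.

Yes — a 58 bp product.

Primer A (TCGACGAGGG) matches the top strand at positions 3–12; it acts as a forward primer.
Primer B's reverse complement is CACTGATC, matching the top strand at positions 53–60; it acts as a reverse primer.
The 3' ends face each other across positions 3–60, giving a 58 bp product.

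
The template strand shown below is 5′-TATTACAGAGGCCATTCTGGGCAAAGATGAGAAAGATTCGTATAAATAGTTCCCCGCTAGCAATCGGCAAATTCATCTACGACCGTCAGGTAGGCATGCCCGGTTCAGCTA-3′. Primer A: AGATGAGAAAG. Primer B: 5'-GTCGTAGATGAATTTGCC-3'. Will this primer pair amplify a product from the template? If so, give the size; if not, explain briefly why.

Yes — a 59 bp product.

Primer A (AGATGAGAAAG) matches the top strand at positions 25–35; it acts as a forward primer.
Primer B's reverse complement is GGCAAATTCATCTACGAC, matching the top strand at positions 66–83; it acts as a reverse primer.
The 3' ends face each other across positions 25–83, giving a 59 bp product.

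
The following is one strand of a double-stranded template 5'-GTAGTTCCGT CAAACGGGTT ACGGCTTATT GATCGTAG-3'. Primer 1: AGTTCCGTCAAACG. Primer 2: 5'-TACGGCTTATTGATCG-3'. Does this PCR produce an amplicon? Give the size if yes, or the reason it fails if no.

No product — both primers anneal to the same strand and extend in the same direction.

Primer 1 (AGTTCCGTCAAACG) matches the top strand at positions 3–16 (3' end points downstream).
Primer 2 (TACGGCTTATTGATCG) also matches the top strand directly, at positions 20–35 — its reverse complement CGATCAATAAGCCGTA is not present.
Both primers anneal to the bottom strand with 3' ends pointing the same way, so neither can prime synthesis back toward the other.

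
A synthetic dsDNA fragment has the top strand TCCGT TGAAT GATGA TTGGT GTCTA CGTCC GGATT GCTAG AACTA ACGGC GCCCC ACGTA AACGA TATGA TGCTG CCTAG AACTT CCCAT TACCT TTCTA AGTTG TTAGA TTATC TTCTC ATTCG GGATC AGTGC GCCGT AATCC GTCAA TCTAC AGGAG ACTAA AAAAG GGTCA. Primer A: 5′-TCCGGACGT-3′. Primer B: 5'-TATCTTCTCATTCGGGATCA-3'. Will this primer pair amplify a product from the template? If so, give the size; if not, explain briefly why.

Primer A (TCCGGACGT) has reverse complement ACGTCCGGA, which matches the top strand at positions 25–33; primer A anneals to the top strand there with its 3' end pointing upstream toward position 25.
Primer B (TATCTTCTCATTCGGGATCA) matches the top strand directly at positions 112–131; it anneals to the bottom strand with its 3' end pointing downstream toward position 131.
The 3' ends diverge (primer A extends toward position 1, primer B toward position 175), so the primers never converge on a shared product.

No product — the primers' 3' ends point away from each other.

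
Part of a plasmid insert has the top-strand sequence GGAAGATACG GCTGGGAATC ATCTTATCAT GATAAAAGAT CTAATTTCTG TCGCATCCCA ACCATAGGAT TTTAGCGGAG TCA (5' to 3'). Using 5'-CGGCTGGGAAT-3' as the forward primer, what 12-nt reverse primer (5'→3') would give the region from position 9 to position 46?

5'-AATTAGATCTTT-3'

The product's 3' end on the top strand is position 46.
The reverse primer anneals to the top strand over positions 35–46, i.e. to AAAGATCTAATT.
Its sequence written 5'→3' is the reverse complement: AATTAGATCTTT.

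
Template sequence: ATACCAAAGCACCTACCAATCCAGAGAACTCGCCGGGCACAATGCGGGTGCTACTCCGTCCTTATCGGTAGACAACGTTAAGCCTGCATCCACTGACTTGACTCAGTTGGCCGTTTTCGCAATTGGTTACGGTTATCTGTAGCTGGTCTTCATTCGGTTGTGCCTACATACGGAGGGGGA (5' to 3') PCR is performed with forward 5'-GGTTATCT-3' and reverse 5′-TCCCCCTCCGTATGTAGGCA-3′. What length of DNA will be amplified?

50 bp

Scanning the template, GGTTATCT occurs at positions 131–138; this primer anneals to the bottom strand there with its 3' end pointing downstream.
The reverse primer's reverse complement is TGCCTACATACGGAGGGGGA, which matches the template at positions 161–180.
The product runs from position 131 to position 180, so its length is 180 − 131 + 1 = 50 bp.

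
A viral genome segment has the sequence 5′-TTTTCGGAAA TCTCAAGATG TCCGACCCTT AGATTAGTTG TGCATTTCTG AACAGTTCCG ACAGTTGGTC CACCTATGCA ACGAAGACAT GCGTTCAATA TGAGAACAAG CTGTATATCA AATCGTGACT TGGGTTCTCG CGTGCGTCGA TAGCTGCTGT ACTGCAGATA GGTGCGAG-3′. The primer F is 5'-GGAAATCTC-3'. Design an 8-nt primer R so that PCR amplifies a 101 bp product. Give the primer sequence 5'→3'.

5'-TTCTCATA-3'

The forward primer binds at positions 6–14, so a 101 bp product ends at position 6 + 101 − 1 = 106.
The reverse primer anneals to the top strand over positions 99–106, i.e. to TATGAGAA.
Its sequence written 5'→3' is the reverse complement: TTCTCATA.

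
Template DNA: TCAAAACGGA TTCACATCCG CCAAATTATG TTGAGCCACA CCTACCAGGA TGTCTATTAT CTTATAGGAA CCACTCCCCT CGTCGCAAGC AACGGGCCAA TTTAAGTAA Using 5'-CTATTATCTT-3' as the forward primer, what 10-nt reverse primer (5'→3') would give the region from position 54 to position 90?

The product's 3' end on the top strand is position 90.
The reverse primer anneals to the top strand over positions 81–90, i.e. to CGTCGCAAGC.
Its sequence written 5'→3' is the reverse complement: GCTTGCGACG.

5'-GCTTGCGACG-3'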